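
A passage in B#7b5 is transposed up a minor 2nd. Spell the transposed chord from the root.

C♯, E♯, G, B

B♯ up a minor 2nd → C♯. New chord: C♯ dominant seventh flat five.
C♯ — root
E♯ — major 3rd
G — diminished 5th
B — minor 7th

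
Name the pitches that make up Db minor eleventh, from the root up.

Root D-flat, quality minor eleventh:
- root: D-flat
- minor 3rd: F-flat
- perfect 5th: A-flat
- minor 7th: C-flat
- major 9th: E-flat
- perfect 11th: G-flat

D-flat  F-flat  A-flat  C-flat  E-flat  G-flat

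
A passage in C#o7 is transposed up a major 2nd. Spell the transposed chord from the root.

D♯ F♯ A C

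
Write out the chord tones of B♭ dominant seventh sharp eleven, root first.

Root B-flat, quality dominant seventh sharp eleven:
Root: B-flat
Major 3rd (3rd): D
Perfect 5th (5th): F
Minor 7th (7th): A-flat
Augmented 11th (11th): E

B-flat – D – F – A-flat – E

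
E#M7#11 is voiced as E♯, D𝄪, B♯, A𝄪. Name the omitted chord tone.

G𝄪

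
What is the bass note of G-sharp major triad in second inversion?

G-sharp major triad in root position is G#–B#–D#.
Second inversion places the fifth in the bass, which is D#.

D#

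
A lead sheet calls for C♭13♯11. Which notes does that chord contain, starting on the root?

C♭ – E♭ – G♭ – B𝄫 – D♭ – F – A♭

C♭13♯11: dominant thirteenth sharp eleven on C♭.
Root: C♭
Major 3rd (3rd): E♭
Perfect 5th (5th): G♭
Minor 7th (7th): B𝄫
Major 9th (9th): D♭
Augmented 11th (11th): F
Major 13th (13th): A♭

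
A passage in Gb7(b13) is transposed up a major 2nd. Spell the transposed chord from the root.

Ab C Eb Gb Fb

Transposed root: Gb → Ab (major 2nd up). So we spell Ab dominant seventh flat thirteen:
root → Ab
3rd (major 3rd) → C
5th (perfect 5th) → Eb
7th (minor 7th) → Gb
13th (minor 13th) → Fb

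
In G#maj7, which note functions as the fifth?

G#maj7 is built on G#; its 5th is a perfect 5th above the root.
A fifth above G uses the letter D, and the perfect 5th above G# is D#.

D#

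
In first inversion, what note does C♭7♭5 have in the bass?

Eb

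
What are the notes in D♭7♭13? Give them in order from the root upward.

D♭, F, A♭, C♭, B𝄫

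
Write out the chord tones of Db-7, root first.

Root D♭, quality minor seventh:
root → D♭
3rd (minor 3rd) → F♭
5th (perfect 5th) → A♭
7th (minor 7th) → C♭

D♭  F♭  A♭  C♭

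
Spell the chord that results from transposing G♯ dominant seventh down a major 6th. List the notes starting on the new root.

A major 6th down from G# is B, so the new chord is B dominant seventh.
- root: B
- major 3rd: D#
- perfect 5th: F#
- minor 7th: A

B, D#, F#, A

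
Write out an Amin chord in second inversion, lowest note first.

Amin = A–C–E; second inversion → fifth (E) lowest.

E A C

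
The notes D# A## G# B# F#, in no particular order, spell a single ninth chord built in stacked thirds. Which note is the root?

G#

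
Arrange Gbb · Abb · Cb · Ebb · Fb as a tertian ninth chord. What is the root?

Stacking in thirds gives Fb – Abb – Cb – Ebb – Gbb, so Fb is the root — Fb minor seventh flat nine.

Fb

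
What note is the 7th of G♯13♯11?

F#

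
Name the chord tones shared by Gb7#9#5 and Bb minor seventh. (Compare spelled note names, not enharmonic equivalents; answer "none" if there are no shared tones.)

Gb7#9#5: Gb Bb D Fb A
Bb minor seventh: Bb Db F Ab
Common to both → Bb.

Bb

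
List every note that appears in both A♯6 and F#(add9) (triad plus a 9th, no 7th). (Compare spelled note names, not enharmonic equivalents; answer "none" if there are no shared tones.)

A♯6 = A#, C##, E#, F##.
F#(add9) = F#, A#, C#, G#.
Shared: A#.

A#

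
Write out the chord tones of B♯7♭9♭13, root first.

B#, D##, F##, A#, C#, G#

B♯7♭9♭13: dominant seventh flat nine flat thirteen on B#.
- root: B#
- major 3rd: D##
- perfect 5th: F##
- minor 7th: A#
- minor 9th: C#
- minor 13th: G#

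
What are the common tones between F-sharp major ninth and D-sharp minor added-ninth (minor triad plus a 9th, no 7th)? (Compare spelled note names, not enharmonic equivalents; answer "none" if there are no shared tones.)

F-sharp major ninth = F-sharp, A-sharp, C-sharp, E-sharp, G-sharp.
D-sharp minor added-ninth = D-sharp, F-sharp, A-sharp, E-sharp.
Shared: F-sharp, A-sharp, E-sharp.

F-sharp – A-sharp – E-sharp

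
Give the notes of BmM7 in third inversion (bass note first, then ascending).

In root position, BmM7 is B–D–F♯–A♯.
Third inversion puts the seventh (A♯) in the bass.

A♯  B  D  F♯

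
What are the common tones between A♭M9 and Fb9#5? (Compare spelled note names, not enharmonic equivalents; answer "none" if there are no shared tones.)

A♭M9 = Ab, C, Eb, G, Bb.
Fb9#5 = Fb, Ab, C, Ebb, Gb.
Shared: Ab, C.

Ab C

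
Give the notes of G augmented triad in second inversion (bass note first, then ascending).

G augmented triad = G–B–D♯; second inversion → fifth (D♯) lowest.

D♯, G, B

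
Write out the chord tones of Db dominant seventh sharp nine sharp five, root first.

D♭, F, A, C♭, E

Root D♭, quality dominant seventh sharp nine sharp five:
D♭ — root
F — major 3rd
A — augmented 5th
C♭ — minor 7th
E — augmented 9th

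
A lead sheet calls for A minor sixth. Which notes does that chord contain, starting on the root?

A C E F-sharp

A minor sixth is a minor sixth built on A.
A — root
C — minor 3rd
E — perfect 5th
F-sharp — major 6th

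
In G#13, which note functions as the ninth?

A♯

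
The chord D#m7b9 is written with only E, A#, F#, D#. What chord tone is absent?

C#

The full D#m7b9 chord is D#, F#, A#, C#, E.
Comparing with the voicing, the minor 7th (7th) — C# — is absent.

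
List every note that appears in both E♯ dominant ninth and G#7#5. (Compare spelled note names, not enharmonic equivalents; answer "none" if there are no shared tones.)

E♯ dominant ninth = E#, G##, B#, D#, F##.
G#7#5 = G#, B#, D##, F#.
Shared: B#.

B#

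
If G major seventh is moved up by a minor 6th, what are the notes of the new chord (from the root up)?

Transposed root: G → E-flat (minor 6th up). So we spell E-flat major seventh:
Root: E-flat
Major 3rd (3rd): G
Perfect 5th (5th): B-flat
Major 7th (7th): D

E-flat, G, B-flat, D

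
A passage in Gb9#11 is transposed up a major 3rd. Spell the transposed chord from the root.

Bb D F Ab C E

Transposed root: Gb → Bb (major 3rd up). So we spell Bb dominant ninth sharp eleven:
- root: Bb
- major 3rd: D
- perfect 5th: F
- minor 7th: Ab
- major 9th: C
- augmented 11th: E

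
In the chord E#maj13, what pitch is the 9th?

E#maj13 is built on E#; its 9th is a major 9th above the root.
A second above E uses the letter F, and the major 9th above E# is F##.

F##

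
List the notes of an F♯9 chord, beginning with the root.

F#, A#, C#, E, G#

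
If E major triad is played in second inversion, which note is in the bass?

E major triad in root position is E–G#–B.
Second inversion places the fifth in the bass, which is B.

B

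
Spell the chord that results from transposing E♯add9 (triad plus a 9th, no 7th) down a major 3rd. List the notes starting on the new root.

C#, E#, G#, D#

E# down a major 3rd → C#. New chord: C# added-ninth.
- root: C#
- major 3rd: E#
- perfect 5th: G#
- major 9th: D#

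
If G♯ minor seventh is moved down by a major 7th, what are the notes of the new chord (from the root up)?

A, C, E, G

G# down a major 7th → A. New chord: A minor seventh.
root → A
3rd (minor 3rd) → C
5th (perfect 5th) → E
7th (minor 7th) → G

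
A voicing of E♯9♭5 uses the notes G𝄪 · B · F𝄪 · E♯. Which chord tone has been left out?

D♯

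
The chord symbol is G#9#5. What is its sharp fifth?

Root of G#9#5 = G♯. The 5th is an augmented 5th: G♯ up an augmented 5th → D𝄪.

D𝄪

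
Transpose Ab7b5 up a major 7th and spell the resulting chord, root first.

G B Db F

A major 7th up from Ab is G, so the new chord is G dominant seventh flat five.
G — root
B — major 3rd
Db — diminished 5th
F — minor 7th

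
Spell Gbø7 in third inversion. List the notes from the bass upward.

Gbø7 = Gb–Bbb–Dbb–Fb; third inversion → seventh (Fb) lowest.

Fb, Gb, Bbb, Dbb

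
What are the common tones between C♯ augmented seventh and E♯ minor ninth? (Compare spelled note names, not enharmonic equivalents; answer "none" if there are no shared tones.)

C♯ augmented seventh = C-sharp, E-sharp, G-double-sharp, B.
E♯ minor ninth = E-sharp, G-sharp, B-sharp, D-sharp, F-double-sharp.
Shared: E-sharp.

E-sharp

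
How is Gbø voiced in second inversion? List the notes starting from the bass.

Gbø = Gb–Bbb–Dbb–Fb; second inversion → fifth (Dbb) lowest.

Dbb, Fb, Gb, Bbb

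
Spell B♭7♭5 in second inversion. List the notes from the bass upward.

Fb  Ab  Bb  D

In root position, B♭7♭5 is Bb–D–Fb–Ab.
Second inversion puts the fifth (Fb) in the bass.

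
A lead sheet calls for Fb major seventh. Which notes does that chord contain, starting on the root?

Fb major seventh is a major seventh built on F-flat.
F-flat — root
A-flat — major 3rd
C-flat — perfect 5th
E-flat — major 7th

F-flat, A-flat, C-flat, E-flat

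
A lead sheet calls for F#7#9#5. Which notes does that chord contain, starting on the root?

F♯  A♯  C𝄪  E  G𝄪

F#7#9#5 is a dominant seventh sharp nine sharp five built on F♯.
F♯ — root
A♯ — major 3rd
C𝄪 — augmented 5th
E — minor 7th
G𝄪 — augmented 9th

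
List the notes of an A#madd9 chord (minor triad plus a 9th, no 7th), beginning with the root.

A#, C#, E#, B#

A#madd9: minor added-ninth on A#.
- root: A#
- minor 3rd: C#
- perfect 5th: E#
- major 9th: B#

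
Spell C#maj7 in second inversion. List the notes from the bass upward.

C#maj7 = C#–E#–G#–B#; second inversion → fifth (G#) lowest.

G# – B# – C# – E#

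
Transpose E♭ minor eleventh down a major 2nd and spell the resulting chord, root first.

D-flat  F-flat  A-flat  C-flat  E-flat  G-flat

E-flat down a major 2nd → D-flat. New chord: D-flat minor eleventh.
Root: D-flat
Minor 3rd (3rd): F-flat
Perfect 5th (5th): A-flat
Minor 7th (7th): C-flat
Major 9th (9th): E-flat
Perfect 11th (11th): G-flat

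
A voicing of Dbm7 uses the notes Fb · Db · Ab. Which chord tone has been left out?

Cb

Dbm7 = Db, Fb, Ab, Cb. The voicing lacks the 7th (minor 7th), Cb.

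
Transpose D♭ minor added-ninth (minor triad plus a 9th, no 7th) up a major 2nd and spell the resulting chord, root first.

E-flat  G-flat  B-flat  F

Transposed root: D-flat → E-flat (major 2nd up). So we spell E-flat minor added-ninth:
Root: E-flat
Minor 3rd (3rd): G-flat
Perfect 5th (5th): B-flat
Major 9th (9th): F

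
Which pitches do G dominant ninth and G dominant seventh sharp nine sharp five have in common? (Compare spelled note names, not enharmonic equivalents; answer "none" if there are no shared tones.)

G dominant ninth: G B D F A
G dominant seventh sharp nine sharp five: G B D♯ F A♯
Common to both → G, B, F.

G, B, F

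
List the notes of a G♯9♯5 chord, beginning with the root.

G♯ – B♯ – D𝄪 – F♯ – A♯

Root G♯, quality dominant ninth sharp five:
root → G♯
3rd (major 3rd) → B♯
5th (augmented 5th) → D𝄪
7th (minor 7th) → F♯
9th (major 9th) → A♯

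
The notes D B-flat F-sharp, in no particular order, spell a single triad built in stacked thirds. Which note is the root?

Arranged so that each adjacent pair is a third by letter name: B-flat – D – F-sharp.
The bottom of that stack, B-flat, is the root (this is B-flat augmented triad).

B-flat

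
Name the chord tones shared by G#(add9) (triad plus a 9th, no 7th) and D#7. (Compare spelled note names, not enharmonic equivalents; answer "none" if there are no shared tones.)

D#, A#

G#(add9): G# B# D# A#
D#7: D# F## A# C#
Common to both → D#, A#.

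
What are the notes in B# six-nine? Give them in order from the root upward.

B# D## F## G## C##

B# six-nine is a six-nine built on B#.
Root: B#
Major 3rd (3rd): D##
Perfect 5th (5th): F##
Major 6th (6th): G##
Major 9th (9th): C##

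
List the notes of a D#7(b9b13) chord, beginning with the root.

Root D♯, quality dominant seventh flat nine flat thirteen:
D♯ — root
F𝄪 — major 3rd
A♯ — perfect 5th
C♯ — minor 7th
E — minor 9th
B — minor 13th

D♯, F𝄪, A♯, C♯, E, B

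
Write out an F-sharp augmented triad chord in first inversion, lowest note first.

A#  C##  F#

In root position, F-sharp augmented triad is F#–A#–C##.
First inversion puts the third (A#) in the bass.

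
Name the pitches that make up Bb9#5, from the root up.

Bb, D, F#, Ab, C

Root Bb, quality dominant ninth sharp five:
Bb — root
D — major 3rd
F# — augmented 5th
Ab — minor 7th
C — major 9th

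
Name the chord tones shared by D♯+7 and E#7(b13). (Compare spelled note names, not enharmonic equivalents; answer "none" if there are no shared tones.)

D#  C#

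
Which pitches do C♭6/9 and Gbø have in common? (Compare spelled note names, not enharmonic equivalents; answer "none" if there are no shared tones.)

C♭6/9: C♭ E♭ G♭ A♭ D♭
Gbø: G♭ B𝄫 D𝄫 F♭
Common to both → G♭.

G♭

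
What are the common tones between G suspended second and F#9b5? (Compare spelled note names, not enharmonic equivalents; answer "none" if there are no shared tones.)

none

G suspended second: G A D
F#9b5: F# A# C E G#
Common to both → none.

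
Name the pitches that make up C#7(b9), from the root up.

Root C#, quality dominant seventh flat nine:
root → C#
3rd (major 3rd) → E#
5th (perfect 5th) → G#
7th (minor 7th) → B
9th (minor 9th) → D

C#, E#, G#, B, D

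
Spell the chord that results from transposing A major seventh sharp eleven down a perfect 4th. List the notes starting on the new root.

A perfect 4th down from A is E, so the new chord is E major seventh sharp eleven.
root → E
3rd (major 3rd) → G-sharp
5th (perfect 5th) → B
7th (major 7th) → D-sharp
11th (augmented 11th) → A-sharp

E, G-sharp, B, D-sharp, A-sharp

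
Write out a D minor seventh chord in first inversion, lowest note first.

F  A  C  D

D minor seventh = D–F–A–C; first inversion → third (F) lowest.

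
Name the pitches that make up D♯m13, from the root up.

D#  F#  A#  C#  E#  G#  B#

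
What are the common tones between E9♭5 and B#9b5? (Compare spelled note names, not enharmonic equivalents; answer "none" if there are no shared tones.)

E9♭5: E G# Bb D F#
B#9b5: B# D## F# A# C##
Common to both → F#.

F#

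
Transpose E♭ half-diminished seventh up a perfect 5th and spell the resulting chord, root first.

Bb  Db  Fb  Ab

Transposed root: Eb → Bb (perfect 5th up). So we spell Bb half-diminished seventh:
- root: Bb
- minor 3rd: Db
- diminished 5th: Fb
- minor 7th: Ab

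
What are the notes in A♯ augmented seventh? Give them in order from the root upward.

A#  C##  E##  G#

A♯ augmented seventh: augmented seventh on A#.
- root: A#
- major 3rd: C##
- augmented 5th: E##
- minor 7th: G#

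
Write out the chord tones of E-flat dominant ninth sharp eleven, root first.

E♭, G, B♭, D♭, F, A

E-flat dominant ninth sharp eleven is a dominant ninth sharp eleven built on E♭.
root → E♭
3rd (major 3rd) → G
5th (perfect 5th) → B♭
7th (minor 7th) → D♭
9th (major 9th) → F
11th (augmented 11th) → A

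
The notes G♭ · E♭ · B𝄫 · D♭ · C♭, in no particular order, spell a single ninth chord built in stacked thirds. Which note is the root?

Arranged so that each adjacent pair is a third by letter name: C♭ – E♭ – G♭ – B𝄫 – D♭.
The bottom of that stack, C♭, is the root (this is C♭ dominant ninth).

C♭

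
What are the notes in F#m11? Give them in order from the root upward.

F#m11 is a minor eleventh built on F#.
root → F#
3rd (minor 3rd) → A
5th (perfect 5th) → C#
7th (minor 7th) → E
9th (major 9th) → G#
11th (perfect 11th) → B

F#, A, C#, E, G#, B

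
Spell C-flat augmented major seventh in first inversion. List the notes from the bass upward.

In root position, C-flat augmented major seventh is C-flat–E-flat–G–B-flat.
First inversion puts the third (E-flat) in the bass.

E-flat G B-flat C-flat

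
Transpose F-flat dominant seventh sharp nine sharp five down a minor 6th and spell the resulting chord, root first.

A-flat – C – E – G-flat – B

F-flat down a minor 6th → A-flat. New chord: A-flat dominant seventh sharp nine sharp five.
- root: A-flat
- major 3rd: C
- augmented 5th: E
- minor 7th: G-flat
- augmented 9th: B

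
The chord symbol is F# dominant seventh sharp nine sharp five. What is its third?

A-sharp

Root of F# dominant seventh sharp nine sharp five = F-sharp. The 3rd is a major 3rd: F-sharp up a major 3rd → A-sharp.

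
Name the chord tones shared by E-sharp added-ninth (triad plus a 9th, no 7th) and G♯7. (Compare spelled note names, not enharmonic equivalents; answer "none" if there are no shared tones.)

E-sharp added-ninth = E♯, G𝄪, B♯, F𝄪.
G♯7 = G♯, B♯, D♯, F♯.
Shared: B♯.

B♯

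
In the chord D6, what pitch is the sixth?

Root of D6 = D. The 6th is a major 6th: D up a major 6th → B.

B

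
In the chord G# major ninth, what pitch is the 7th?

F##

Root of G# major ninth = G#. The 7th is a major 7th: G# up a major 7th → F##.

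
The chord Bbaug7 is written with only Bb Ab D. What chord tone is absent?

F#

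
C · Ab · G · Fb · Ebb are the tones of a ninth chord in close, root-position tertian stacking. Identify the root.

Fb

Arranged so that each adjacent pair is a third by letter name: Fb – Ab – C – Ebb – G.
The bottom of that stack, Fb, is the root (this is Fb dominant seventh sharp nine sharp five).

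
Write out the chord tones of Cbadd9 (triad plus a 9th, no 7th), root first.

Cbadd9 is an added-ninth built on Cb.
root → Cb
3rd (major 3rd) → Eb
5th (perfect 5th) → Gb
9th (major 9th) → Db

Cb Eb Gb Db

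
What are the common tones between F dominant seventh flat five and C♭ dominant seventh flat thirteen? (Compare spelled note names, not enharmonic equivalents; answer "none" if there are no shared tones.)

F dominant seventh flat five = F, A, C-flat, E-flat.
C♭ dominant seventh flat thirteen = C-flat, E-flat, G-flat, B-double-flat, A-double-flat.
Shared: C-flat, E-flat.

C-flat, E-flat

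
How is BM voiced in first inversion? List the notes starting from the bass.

In root position, BM is B–D#–F#.
First inversion puts the third (D#) in the bass.

D# F# B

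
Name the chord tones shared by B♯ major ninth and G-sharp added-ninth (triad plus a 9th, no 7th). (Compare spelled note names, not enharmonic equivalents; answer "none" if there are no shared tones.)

B-sharp

B♯ major ninth: B-sharp D-double-sharp F-double-sharp A-double-sharp C-double-sharp
G-sharp added-ninth: G-sharp B-sharp D-sharp A-sharp
Common to both → B-sharp.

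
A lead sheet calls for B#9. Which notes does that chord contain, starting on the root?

B#9 is a dominant ninth built on B#.
root → B#
3rd (major 3rd) → D##
5th (perfect 5th) → F##
7th (minor 7th) → A#
9th (major 9th) → C##

B#  D##  F##  A#  C##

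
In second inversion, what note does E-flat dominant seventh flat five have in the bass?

E-flat dominant seventh flat five = E-flat–G–B-double-flat–D-flat. Second inversion → fifth in the bass = B-double-flat.

B-double-flat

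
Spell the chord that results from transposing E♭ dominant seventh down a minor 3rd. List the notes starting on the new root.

Transposed root: Eb → C (minor 3rd down). So we spell C dominant seventh:
Root: C
Major 3rd (3rd): E
Perfect 5th (5th): G
Minor 7th (7th): Bb

C, E, G, Bb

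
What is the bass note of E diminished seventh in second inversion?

E diminished seventh = E–G–Bb–Db. Second inversion → fifth in the bass = Bb.

Bb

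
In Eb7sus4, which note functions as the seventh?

Eb7sus4 is built on Eb; its 7th is a minor 7th above the root.
A seventh above E uses the letter D, and the minor 7th above Eb is Db.

Db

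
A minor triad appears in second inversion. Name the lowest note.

E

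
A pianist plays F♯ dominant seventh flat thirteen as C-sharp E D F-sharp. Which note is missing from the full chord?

A-sharp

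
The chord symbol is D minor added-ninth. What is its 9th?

E

D minor added-ninth is built on D; its 9th is a major 9th above the root.
A second above D uses the letter E, and the major 9th above D is E.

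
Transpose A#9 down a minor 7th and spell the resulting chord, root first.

A# down a minor 7th → B#. New chord: B# dominant ninth.
- root: B#
- major 3rd: D##
- perfect 5th: F##
- minor 7th: A#
- major 9th: C##

B# – D## – F## – A# – C##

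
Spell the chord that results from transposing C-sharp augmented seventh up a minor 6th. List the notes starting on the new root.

A minor 6th up from C# is A, so the new chord is A augmented seventh.
A — root
C# — major 3rd
E# — augmented 5th
G — minor 7th

A C# E# G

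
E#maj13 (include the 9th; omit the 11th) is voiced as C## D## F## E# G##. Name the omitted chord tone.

B#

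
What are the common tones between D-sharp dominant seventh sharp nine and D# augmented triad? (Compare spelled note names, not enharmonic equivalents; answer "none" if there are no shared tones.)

D-sharp, F-double-sharp

D-sharp dominant seventh sharp nine: D-sharp F-double-sharp A-sharp C-sharp E-double-sharp
D# augmented triad: D-sharp F-double-sharp A-double-sharp
Common to both → D-sharp, F-double-sharp.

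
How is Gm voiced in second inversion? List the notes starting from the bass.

Gm = G–Bb–D; second inversion → fifth (D) lowest.

D G Bb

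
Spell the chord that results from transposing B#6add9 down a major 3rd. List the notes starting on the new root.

G#, B#, D#, E#, A#

Transposed root: B# → G# (major 3rd down). So we spell G# six-nine:
- root: G#
- major 3rd: B#
- perfect 5th: D#
- major 6th: E#
- major 9th: A#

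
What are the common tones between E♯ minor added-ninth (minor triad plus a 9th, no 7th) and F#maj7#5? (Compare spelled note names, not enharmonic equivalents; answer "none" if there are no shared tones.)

E#

E♯ minor added-ninth = E#, G#, B#, F##.
F#maj7#5 = F#, A#, C##, E#.
Shared: E#.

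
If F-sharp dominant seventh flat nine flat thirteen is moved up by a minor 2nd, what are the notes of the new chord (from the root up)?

G – B – D – F – Ab – Eb

Transposed root: F# → G (minor 2nd up). So we spell G dominant seventh flat nine flat thirteen:
G — root
B — major 3rd
D — perfect 5th
F — minor 7th
Ab — minor 9th
Eb — minor 13th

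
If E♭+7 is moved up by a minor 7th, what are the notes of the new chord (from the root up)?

Db  F  A  Cb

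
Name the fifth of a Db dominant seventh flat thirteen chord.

Ab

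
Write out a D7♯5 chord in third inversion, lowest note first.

C, D, F#, A#

In root position, D7♯5 is D–F#–A#–C.
Third inversion puts the seventh (C) in the bass.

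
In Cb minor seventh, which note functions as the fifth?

G-flat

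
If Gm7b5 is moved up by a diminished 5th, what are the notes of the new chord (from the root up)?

Db, Fb, Abb, Cb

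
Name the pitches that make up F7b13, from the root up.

Root F, quality dominant seventh flat thirteen:
F — root
A — major 3rd
C — perfect 5th
E♭ — minor 7th
D♭ — minor 13th

F – A – C – E♭ – D♭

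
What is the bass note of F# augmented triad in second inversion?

F# augmented triad in root position is F-sharp–A-sharp–C-double-sharp.
Second inversion places the fifth in the bass, which is C-double-sharp.

C-double-sharp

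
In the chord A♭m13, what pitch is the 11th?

Db

A♭m13 is built on Ab; its 11th is a perfect 11th above the root.
A fourth above A uses the letter D, and the perfect 11th above Ab is Db.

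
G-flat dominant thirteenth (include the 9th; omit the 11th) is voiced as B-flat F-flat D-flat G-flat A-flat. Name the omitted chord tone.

E-flat

G-flat dominant thirteenth = G-flat, B-flat, D-flat, F-flat, A-flat, E-flat. The voicing lacks the 13th (major 13th), E-flat.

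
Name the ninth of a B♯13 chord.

C##

B♯13 is built on B#; its 9th is a major 9th above the root.
A second above B uses the letter C, and the major 9th above B# is C##.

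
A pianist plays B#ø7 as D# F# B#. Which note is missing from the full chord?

B#ø7 = B#, D#, F#, A#. The voicing lacks the 7th (minor 7th), A#.

A#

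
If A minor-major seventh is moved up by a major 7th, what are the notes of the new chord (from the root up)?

Transposed root: A → G-sharp (major 7th up). So we spell G-sharp minor-major seventh:
G-sharp — root
B — minor 3rd
D-sharp — perfect 5th
F-double-sharp — major 7th

G-sharp  B  D-sharp  F-double-sharp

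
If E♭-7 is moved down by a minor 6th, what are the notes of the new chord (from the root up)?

Eb down a minor 6th → G. New chord: G minor seventh.
G — root
Bb — minor 3rd
D — perfect 5th
F — minor 7th

G – Bb – D – F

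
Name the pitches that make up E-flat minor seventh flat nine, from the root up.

E-flat G-flat B-flat D-flat F-flat

Root E-flat, quality minor seventh flat nine:
- root: E-flat
- minor 3rd: G-flat
- perfect 5th: B-flat
- minor 7th: D-flat
- minor 9th: F-flat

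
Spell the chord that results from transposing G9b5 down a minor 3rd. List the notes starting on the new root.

A minor 3rd down from G is E, so the new chord is E dominant ninth flat five.
root → E
3rd (major 3rd) → G♯
5th (diminished 5th) → B♭
7th (minor 7th) → D
9th (major 9th) → F♯

E, G♯, B♭, D, F♯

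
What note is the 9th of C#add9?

D#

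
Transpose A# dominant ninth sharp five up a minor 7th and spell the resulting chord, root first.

A minor 7th up from A-sharp is G-sharp, so the new chord is G-sharp dominant ninth sharp five.
G-sharp — root
B-sharp — major 3rd
D-double-sharp — augmented 5th
F-sharp — minor 7th
A-sharp — major 9th

G-sharp, B-sharp, D-double-sharp, F-sharp, A-sharp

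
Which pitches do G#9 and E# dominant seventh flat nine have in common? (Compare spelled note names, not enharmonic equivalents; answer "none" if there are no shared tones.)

G#9 = G#, B#, D#, F#, A#.
E# dominant seventh flat nine = E#, G##, B#, D#, F#.
Shared: B#, D#, F#.

B#, D#, F#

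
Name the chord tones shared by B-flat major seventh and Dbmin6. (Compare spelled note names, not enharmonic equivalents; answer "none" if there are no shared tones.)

Bb

B-flat major seventh = Bb, D, F, A.
Dbmin6 = Db, Fb, Ab, Bb.
Shared: Bb.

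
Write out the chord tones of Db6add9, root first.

Db6add9 is a six-nine built on Db.
root → Db
3rd (major 3rd) → F
5th (perfect 5th) → Ab
6th (major 6th) → Bb
9th (major 9th) → Eb

Db – F – Ab – Bb – Eb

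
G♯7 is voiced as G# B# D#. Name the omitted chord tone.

F#

The full G♯7 chord is G#, B#, D#, F#.
Comparing with the voicing, the minor 7th (7th) — F# — is absent.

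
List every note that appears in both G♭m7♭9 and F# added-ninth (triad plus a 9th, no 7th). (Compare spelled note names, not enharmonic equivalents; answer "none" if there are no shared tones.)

G♭m7♭9 = Gb, Bbb, Db, Fb, Abb.
F# added-ninth = F#, A#, C#, G#.
Shared: none.

none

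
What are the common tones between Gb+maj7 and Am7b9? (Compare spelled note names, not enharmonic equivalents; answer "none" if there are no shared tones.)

Bb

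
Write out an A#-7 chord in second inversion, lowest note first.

A#-7 = A#–C#–E#–G#; second inversion → fifth (E#) lowest.

E# G# A# C#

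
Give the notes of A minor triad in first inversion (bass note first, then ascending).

C, E, A

In root position, A minor triad is A–C–E.
First inversion puts the third (C) in the bass.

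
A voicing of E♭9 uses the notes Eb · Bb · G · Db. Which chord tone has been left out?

The full E♭9 chord is Eb, G, Bb, Db, F.
Comparing with the voicing, the major 9th (9th) — F — is absent.

F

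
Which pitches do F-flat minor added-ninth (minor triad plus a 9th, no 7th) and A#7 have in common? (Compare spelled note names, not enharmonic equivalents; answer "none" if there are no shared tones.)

F-flat minor added-ninth = Fb, Abb, Cb, Gb.
A#7 = A#, C##, E#, G#.
Shared: none.

none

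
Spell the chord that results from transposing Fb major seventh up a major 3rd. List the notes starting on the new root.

F♭ up a major 3rd → A♭. New chord: A♭ major seventh.
A♭ — root
C — major 3rd
E♭ — perfect 5th
G — major 7th

A♭ – C – E♭ – G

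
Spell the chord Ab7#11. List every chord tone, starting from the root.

Ab, C, Eb, Gb, D

Ab7#11: dominant seventh sharp eleven on Ab.
- root: Ab
- major 3rd: C
- perfect 5th: Eb
- minor 7th: Gb
- augmented 11th: D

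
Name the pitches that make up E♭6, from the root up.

Root Eb, quality major sixth:
Root: Eb
Major 3rd (3rd): G
Perfect 5th (5th): Bb
Major 6th (6th): C

Eb, G, Bb, C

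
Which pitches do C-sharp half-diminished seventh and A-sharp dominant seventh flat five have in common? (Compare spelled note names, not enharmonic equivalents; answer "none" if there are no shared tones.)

C-sharp half-diminished seventh: C-sharp E G B
A-sharp dominant seventh flat five: A-sharp C-double-sharp E G-sharp
Common to both → E.

E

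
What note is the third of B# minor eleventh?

D#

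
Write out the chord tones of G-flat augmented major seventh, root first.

Gb Bb D F

G-flat augmented major seventh is an augmented major seventh built on Gb.
- root: Gb
- major 3rd: Bb
- augmented 5th: D
- major 7th: F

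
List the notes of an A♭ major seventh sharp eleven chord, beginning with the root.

A♭ major seventh sharp eleven is a major seventh sharp eleven built on Ab.
Ab — root
C — major 3rd
Eb — perfect 5th
G — major 7th
D — augmented 11th

Ab – C – Eb – G – D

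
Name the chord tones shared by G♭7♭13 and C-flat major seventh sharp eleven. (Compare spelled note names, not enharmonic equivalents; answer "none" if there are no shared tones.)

G♭7♭13: Gb Bb Db Fb Ebb
C-flat major seventh sharp eleven: Cb Eb Gb Bb F
Common to both → Gb, Bb.

Gb Bb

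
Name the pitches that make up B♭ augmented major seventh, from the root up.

B♭ – D – F♯ – A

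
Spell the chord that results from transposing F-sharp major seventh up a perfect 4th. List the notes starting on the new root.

F# up a perfect 4th → B. New chord: B major seventh.
B — root
D# — major 3rd
F# — perfect 5th
A# — major 7th

B – D# – F# – A#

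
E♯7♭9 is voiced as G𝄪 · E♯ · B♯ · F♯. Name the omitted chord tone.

D♯

The full E♯7♭9 chord is E♯, G𝄪, B♯, D♯, F♯.
Comparing with the voicing, the minor 7th (7th) — D♯ — is absent.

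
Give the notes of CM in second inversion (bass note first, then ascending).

CM = C–E–G; second inversion → fifth (G) lowest.

G  C  E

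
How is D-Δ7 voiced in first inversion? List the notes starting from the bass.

F  A  C♯  D

D-Δ7 = D–F–A–C♯; first inversion → third (F) lowest.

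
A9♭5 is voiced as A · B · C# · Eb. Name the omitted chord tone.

G

A9♭5 = A, C#, Eb, G, B. The voicing lacks the 7th (minor 7th), G.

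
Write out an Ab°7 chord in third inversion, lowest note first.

Gbb – Ab – Cb – Ebb

Ab°7 = Ab–Cb–Ebb–Gbb; third inversion → seventh (Gbb) lowest.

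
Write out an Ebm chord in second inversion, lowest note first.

Ebm = Eb–Gb–Bb; second inversion → fifth (Bb) lowest.

Bb, Eb, Gb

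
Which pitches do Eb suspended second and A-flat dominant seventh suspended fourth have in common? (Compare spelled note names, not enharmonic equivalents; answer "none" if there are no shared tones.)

Eb suspended second: E-flat F B-flat
A-flat dominant seventh suspended fourth: A-flat D-flat E-flat G-flat
Common to both → E-flat.

E-flat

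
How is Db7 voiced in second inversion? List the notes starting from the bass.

Ab – Cb – Db – F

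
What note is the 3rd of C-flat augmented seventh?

C-flat augmented seventh is built on C-flat; its 3rd is a major 3rd above the root.
A third above C uses the letter E, and the major 3rd above C-flat is E-flat.

E-flat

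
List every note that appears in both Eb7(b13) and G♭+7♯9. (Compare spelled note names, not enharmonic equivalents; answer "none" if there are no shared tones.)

Bb

Eb7(b13): Eb G Bb Db Cb
G♭+7♯9: Gb Bb D Fb A
Common to both → Bb.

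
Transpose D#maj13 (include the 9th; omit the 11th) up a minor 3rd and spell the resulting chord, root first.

Transposed root: D# → F# (minor 3rd up). So we spell F# major thirteenth:
- root: F#
- major 3rd: A#
- perfect 5th: C#
- major 7th: E#
- major 9th: G#
- major 13th: D#

F#, A#, C#, E#, G#, D#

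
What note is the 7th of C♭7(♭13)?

Bbb

C♭7(♭13) is built on Cb; its 7th is a minor 7th above the root.
A seventh above C uses the letter B, and the minor 7th above Cb is Bbb.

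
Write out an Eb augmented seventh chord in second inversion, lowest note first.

In root position, Eb augmented seventh is E-flat–G–B–D-flat.
Second inversion puts the fifth (B) in the bass.

B – D-flat – E-flat – G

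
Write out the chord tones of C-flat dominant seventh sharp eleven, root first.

C-flat dominant seventh sharp eleven: dominant seventh sharp eleven on Cb.
root → Cb
3rd (major 3rd) → Eb
5th (perfect 5th) → Gb
7th (minor 7th) → Bbb
11th (augmented 11th) → F

Cb, Eb, Gb, Bbb, F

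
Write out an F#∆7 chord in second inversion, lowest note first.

C#, E#, F#, A#

F#∆7 = F#–A#–C#–E#; second inversion → fifth (C#) lowest.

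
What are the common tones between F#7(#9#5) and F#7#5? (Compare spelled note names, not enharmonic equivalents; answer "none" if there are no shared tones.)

F♯ – A♯ – C𝄪 – E

F#7(#9#5) = F♯, A♯, C𝄪, E, G𝄪.
F#7#5 = F♯, A♯, C𝄪, E.
Shared: F♯, A♯, C𝄪, E.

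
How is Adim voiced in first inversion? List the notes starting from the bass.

In root position, Adim is A–C–E♭.
First inversion puts the third (C) in the bass.

C E♭ A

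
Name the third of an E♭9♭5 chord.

E♭9♭5 is built on E♭; its 3rd is a major 3rd above the root.
A third above E uses the letter G, and the major 3rd above E♭ is G.

G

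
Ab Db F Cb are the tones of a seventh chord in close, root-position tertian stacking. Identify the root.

Db

Stacking in thirds gives Db – F – Ab – Cb, so Db is the root — Db dominant seventh.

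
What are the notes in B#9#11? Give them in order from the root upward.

B#9#11: dominant ninth sharp eleven on B#.
- root: B#
- major 3rd: D##
- perfect 5th: F##
- minor 7th: A#
- major 9th: C##
- augmented 11th: E##

B# D## F## A# C## E##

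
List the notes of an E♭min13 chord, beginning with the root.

Eb Gb Bb Db F Ab C

E♭min13 is a minor thirteenth built on Eb.
Eb — root
Gb — minor 3rd
Bb — perfect 5th
Db — minor 7th
F — major 9th
Ab — perfect 11th
C — major 13th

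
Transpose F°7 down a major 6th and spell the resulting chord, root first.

F down a major 6th → Ab. New chord: Ab diminished seventh.
Ab — root
Cb — minor 3rd
Ebb — diminished 5th
Gbb — diminished 7th

Ab, Cb, Ebb, Gbb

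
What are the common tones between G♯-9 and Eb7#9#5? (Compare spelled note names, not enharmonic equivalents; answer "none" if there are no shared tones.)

G♯-9: G♯ B D♯ F♯ A♯
Eb7#9#5: E♭ G B D♭ F♯
Common to both → B, F♯.

B  F♯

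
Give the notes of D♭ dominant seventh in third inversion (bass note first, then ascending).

D♭ dominant seventh = Db–F–Ab–Cb; third inversion → seventh (Cb) lowest.

Cb, Db, F, Ab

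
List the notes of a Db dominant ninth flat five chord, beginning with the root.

D-flat – F – A-double-flat – C-flat – E-flat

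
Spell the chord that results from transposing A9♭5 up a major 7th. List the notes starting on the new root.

A up a major 7th → G#. New chord: G# dominant ninth flat five.
- root: G#
- major 3rd: B#
- diminished 5th: D
- minor 7th: F#
- major 9th: A#

G#, B#, D, F#, A#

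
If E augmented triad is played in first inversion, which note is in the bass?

G-sharp

E augmented triad in root position is E–G-sharp–B-sharp.
First inversion places the third in the bass, which is G-sharp.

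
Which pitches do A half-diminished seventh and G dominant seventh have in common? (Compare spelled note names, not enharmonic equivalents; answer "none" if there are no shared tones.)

A half-diminished seventh = A, C, E-flat, G.
G dominant seventh = G, B, D, F.
Shared: G.

G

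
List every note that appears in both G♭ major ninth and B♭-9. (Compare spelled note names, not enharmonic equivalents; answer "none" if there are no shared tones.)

Bb – Db – F – Ab

G♭ major ninth = Gb, Bb, Db, F, Ab.
B♭-9 = Bb, Db, F, Ab, C.
Shared: Bb, Db, F, Ab.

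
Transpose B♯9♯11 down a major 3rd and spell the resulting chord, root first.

G♯ – B♯ – D♯ – F♯ – A♯ – C𝄪

A major 3rd down from B♯ is G♯, so the new chord is G♯ dominant ninth sharp eleven.
G♯ — root
B♯ — major 3rd
D♯ — perfect 5th
F♯ — minor 7th
A♯ — major 9th
C𝄪 — augmented 11th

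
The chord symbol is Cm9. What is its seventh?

Bb

Root of Cm9 = C. The 7th is a minor 7th: C up a minor 7th → Bb.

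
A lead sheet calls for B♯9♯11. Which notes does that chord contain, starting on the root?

B♯9♯11: dominant ninth sharp eleven on B♯.
B♯ — root
D𝄪 — major 3rd
F𝄪 — perfect 5th
A♯ — minor 7th
C𝄪 — major 9th
E𝄪 — augmented 11th

B♯, D𝄪, F𝄪, A♯, C𝄪, E𝄪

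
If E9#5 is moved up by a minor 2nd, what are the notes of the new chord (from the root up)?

F, A, C#, Eb, G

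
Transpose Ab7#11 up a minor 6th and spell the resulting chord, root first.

Fb, Ab, Cb, Ebb, Bb

A minor 6th up from Ab is Fb, so the new chord is Fb dominant seventh sharp eleven.
- root: Fb
- major 3rd: Ab
- perfect 5th: Cb
- minor 7th: Ebb
- augmented 11th: Bb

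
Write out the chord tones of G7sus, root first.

G  C  D  F

G7sus is a dominant seventh suspended fourth built on G.
Root: G
Perfect 4th (4th): C
Perfect 5th (5th): D
Minor 7th (7th): F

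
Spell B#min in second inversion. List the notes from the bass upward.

F𝄪, B♯, D♯

In root position, B#min is B♯–D♯–F𝄪.
Second inversion puts the fifth (F𝄪) in the bass.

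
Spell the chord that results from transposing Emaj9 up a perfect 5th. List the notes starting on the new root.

Transposed root: E → B (perfect 5th up). So we spell B major ninth:
B — root
D# — major 3rd
F# — perfect 5th
A# — major 7th
C# — major 9th

B, D#, F#, A#, C#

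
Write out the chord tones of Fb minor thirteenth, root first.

Fb minor thirteenth is a minor thirteenth built on Fb.
Fb — root
Abb — minor 3rd
Cb — perfect 5th
Ebb — minor 7th
Gb — major 9th
Bbb — perfect 11th
Db — major 13th

Fb  Abb  Cb  Ebb  Gb  Bbb  Db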